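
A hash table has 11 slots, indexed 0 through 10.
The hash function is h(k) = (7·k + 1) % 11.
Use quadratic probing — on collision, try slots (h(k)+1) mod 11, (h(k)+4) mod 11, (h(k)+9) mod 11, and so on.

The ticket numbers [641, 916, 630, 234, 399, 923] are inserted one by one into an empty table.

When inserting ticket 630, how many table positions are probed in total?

641 hashes to 0; slot 0 is free → place at 0.
916 hashes to 0; 0 taken → place at 1.
630 hashes to 0; 0,1 taken → place at 4.
234 hashes to 0; 0,1,4 taken → place at 9.
399 hashes to 0; 0,1,4,9 taken → place at 5.
923 hashes to 5; 5 taken → place at 6.
Table: [641, 916, _, _, 630, 399, 923, _, _, 234, _]

3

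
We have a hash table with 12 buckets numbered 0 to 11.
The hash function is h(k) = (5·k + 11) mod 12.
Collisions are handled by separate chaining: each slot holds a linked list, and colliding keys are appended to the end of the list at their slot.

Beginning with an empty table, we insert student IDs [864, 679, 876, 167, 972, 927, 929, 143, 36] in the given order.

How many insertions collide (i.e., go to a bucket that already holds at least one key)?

4

Insert 864: h=11, bucket 11 empty -> new chain.
Insert 679: h=10, bucket 10 empty -> new chain.
Insert 876: h=11, bucket 11 nonempty -> append to chain.
Insert 167: h=6, bucket 6 empty -> new chain.
Insert 972: h=11, bucket 11 nonempty -> append to chain.
Insert 927: h=2, bucket 2 empty -> new chain.
Insert 929: h=0, bucket 0 empty -> new chain.
Insert 143: h=6, bucket 6 nonempty -> append to chain.
Insert 36: h=11, bucket 11 nonempty -> append to chain.
Final buckets:
0: 929
1: .
2: 927
3: .
4: .
5: .
6: 167 -> 143
7: .
8: .
9: .
10: 679
11: 864 -> 876 -> 972 -> 36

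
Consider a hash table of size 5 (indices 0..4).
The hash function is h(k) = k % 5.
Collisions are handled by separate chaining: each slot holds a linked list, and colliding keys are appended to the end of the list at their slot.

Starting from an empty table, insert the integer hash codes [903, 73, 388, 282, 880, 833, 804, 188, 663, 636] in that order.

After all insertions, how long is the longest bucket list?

6

903 -> bucket 3
73 -> bucket 3 (collision)
388 -> bucket 3 (collision)
282 -> bucket 2
880 -> bucket 0
833 -> bucket 3 (collision)
804 -> bucket 4
188 -> bucket 3 (collision)
663 -> bucket 3 (collision)
636 -> bucket 1
Final buckets:
0: 880
1: 636
2: 282
3: 903 -> 73 -> 388 -> 833 -> 188 -> 663
4: 804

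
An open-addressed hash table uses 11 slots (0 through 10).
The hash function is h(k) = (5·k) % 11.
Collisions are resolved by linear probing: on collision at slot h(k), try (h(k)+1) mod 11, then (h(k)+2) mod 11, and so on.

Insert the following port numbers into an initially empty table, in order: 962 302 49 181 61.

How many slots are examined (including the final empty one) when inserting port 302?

962: h=3 → slot 3
302: h=3, probe 3,4 → slot 4
49: h=3, probe 3,4,5 → slot 5
181: h=3, probe 3,4,5,6 → slot 6
61: h=8 → slot 8
Table: [—, —, —, 962, 302, 49, 181, —, 61, —, —]

2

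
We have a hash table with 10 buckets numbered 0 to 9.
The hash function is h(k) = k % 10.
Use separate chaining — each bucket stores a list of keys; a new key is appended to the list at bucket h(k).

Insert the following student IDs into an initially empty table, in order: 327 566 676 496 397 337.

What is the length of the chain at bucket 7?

Insert 327: h=7, bucket 7 empty → new chain.
Insert 566: h=6, bucket 6 empty → new chain.
Insert 676: h=6, bucket 6 nonempty → append to chain.
Insert 496: h=6, bucket 6 nonempty → append to chain.
Insert 397: h=7, bucket 7 nonempty → append to chain.
Insert 337: h=7, bucket 7 nonempty → append to chain.
Final buckets:
0: _
1: _
2: _
3: _
4: _
5: _
6: 566 -> 676 -> 496
7: 327 -> 397 -> 337
8: _
9: _

3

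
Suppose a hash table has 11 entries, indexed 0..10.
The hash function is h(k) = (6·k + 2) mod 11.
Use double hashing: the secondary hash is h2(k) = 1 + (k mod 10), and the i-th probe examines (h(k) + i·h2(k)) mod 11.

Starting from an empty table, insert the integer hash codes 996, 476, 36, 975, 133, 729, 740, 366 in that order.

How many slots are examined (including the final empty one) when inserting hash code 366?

5

996 hashes to 5; slot 5 is free -> place at 5.
476 hashes to 9; slot 9 is free -> place at 9.
36 hashes to 9, h2=7; 9,5 taken -> place at 1.
975 hashes to 0; slot 0 is free -> place at 0.
133 hashes to 8; slot 8 is free -> place at 8.
729 hashes to 9, h2=10; 9,8 taken -> place at 7.
740 hashes to 9, h2=1; 9 taken -> place at 10.
366 hashes to 9, h2=7; 9,5,1,8 taken -> place at 4.
Table: [975, 36, -, -, 366, 996, -, 729, 133, 476, 740]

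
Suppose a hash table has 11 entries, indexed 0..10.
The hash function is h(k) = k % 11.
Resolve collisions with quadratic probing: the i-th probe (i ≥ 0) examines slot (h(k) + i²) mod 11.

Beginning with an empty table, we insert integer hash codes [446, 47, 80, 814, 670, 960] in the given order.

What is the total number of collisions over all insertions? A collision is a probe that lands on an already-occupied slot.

446 hashes to 6; slot 6 is free => place at 6.
47 hashes to 3; slot 3 is free => place at 3.
80 hashes to 3; 3 taken => place at 4.
814 hashes to 0; slot 0 is free => place at 0.
670 hashes to 10; slot 10 is free => place at 10.
960 hashes to 3; 3,4 taken => place at 7.
Table: [814, _, _, 47, 80, _, 446, 960, _, _, 670]

3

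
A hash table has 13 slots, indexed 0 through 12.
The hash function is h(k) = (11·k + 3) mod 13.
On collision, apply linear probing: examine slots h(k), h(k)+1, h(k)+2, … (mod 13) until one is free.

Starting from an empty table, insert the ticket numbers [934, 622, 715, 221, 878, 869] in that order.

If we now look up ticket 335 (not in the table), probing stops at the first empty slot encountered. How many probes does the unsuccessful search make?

934: h=7 -> slot 7
622: h=7, probe 7,8 -> slot 8
715: h=3 -> slot 3
221: h=3, probe 3,4 -> slot 4
878: h=2 -> slot 2
869: h=7, probe 7,8,9 -> slot 9
Table: [_, _, 878, 715, 221, _, _, 934, 622, 869, _, _, _]
Lookup 335: h=9, probe 9,10 → slot 10 empty, not found.

2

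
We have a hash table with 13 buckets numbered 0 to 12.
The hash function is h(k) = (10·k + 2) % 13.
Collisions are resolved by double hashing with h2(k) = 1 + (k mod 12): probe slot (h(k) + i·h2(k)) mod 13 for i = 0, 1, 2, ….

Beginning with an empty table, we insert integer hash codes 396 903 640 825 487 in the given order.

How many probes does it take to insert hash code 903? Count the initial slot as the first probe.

Insert 396: h=10, slot 10 empty → index 10.
Insert 903: h=10, h2=4, slot 10 occupied → index 1.
Insert 640: h=6, slot 6 empty → index 6.
Insert 825: h=10, h2=10, slot 10 occupied → index 7.
Insert 487: h=10, h2=8, slot 10 occupied → index 5.
Table: [., 903, ., ., ., 487, 640, 825, ., ., 396, ., .]

2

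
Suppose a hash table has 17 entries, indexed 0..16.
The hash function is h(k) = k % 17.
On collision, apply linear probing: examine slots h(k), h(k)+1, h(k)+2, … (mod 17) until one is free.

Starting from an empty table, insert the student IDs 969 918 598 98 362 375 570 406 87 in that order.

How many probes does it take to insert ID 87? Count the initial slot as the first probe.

3

Insert 969: h=0, slot 0 empty → index 0.
Insert 918: h=0, slot 0 occupied → index 1.
Insert 598: h=3, slot 3 empty → index 3.
Insert 98: h=13, slot 13 empty → index 13.
Insert 362: h=5, slot 5 empty → index 5.
Insert 375: h=1, slot 1 occupied → index 2.
Insert 570: h=9, slot 9 empty → index 9.
Insert 406: h=15, slot 15 empty → index 15.
Insert 87: h=2, slots 2,3 occupied → index 4.
Table: [969, 918, 375, 598, 87, 362, ., ., ., 570, ., ., ., 98, ., 406, .]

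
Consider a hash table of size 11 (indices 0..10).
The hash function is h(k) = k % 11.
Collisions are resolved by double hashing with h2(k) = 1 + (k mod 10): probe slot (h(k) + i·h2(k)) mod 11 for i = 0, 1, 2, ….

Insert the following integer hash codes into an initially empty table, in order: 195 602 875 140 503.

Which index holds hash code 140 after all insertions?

9

Insert 195: h=8, slot 8 empty => index 8.
Insert 602: h=8, h2=3, slot 8 occupied => index 0.
Insert 875: h=6, slot 6 empty => index 6.
Insert 140: h=8, h2=1, slot 8 occupied => index 9.
Insert 503: h=8, h2=4, slot 8 occupied => index 1.
Table: [602, 503, —, —, —, —, 875, —, 195, 140, —]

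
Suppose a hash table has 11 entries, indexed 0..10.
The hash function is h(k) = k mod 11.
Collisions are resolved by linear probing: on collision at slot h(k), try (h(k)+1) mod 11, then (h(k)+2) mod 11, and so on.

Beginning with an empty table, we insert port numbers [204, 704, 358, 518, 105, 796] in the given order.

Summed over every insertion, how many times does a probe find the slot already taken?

204 hashes to 6; slot 6 is free → place at 6.
704 hashes to 0; slot 0 is free → place at 0.
358 hashes to 6; 6 taken → place at 7.
518 hashes to 1; slot 1 is free → place at 1.
105 hashes to 6; 6,7 taken → place at 8.
796 hashes to 4; slot 4 is free → place at 4.
Table: [704, 518, -, -, 796, -, 204, 358, 105, -, -]

3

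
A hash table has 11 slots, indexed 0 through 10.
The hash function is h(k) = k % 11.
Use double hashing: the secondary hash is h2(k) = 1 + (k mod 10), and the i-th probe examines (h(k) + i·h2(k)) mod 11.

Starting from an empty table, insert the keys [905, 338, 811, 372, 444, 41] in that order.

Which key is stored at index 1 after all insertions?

905 hashes to 3; slot 3 is free -> place at 3.
338 hashes to 8; slot 8 is free -> place at 8.
811 hashes to 8, h2=2; 8 taken -> place at 10.
372 hashes to 9; slot 9 is free -> place at 9.
444 hashes to 4; slot 4 is free -> place at 4.
41 hashes to 8, h2=2; 8,10 taken -> place at 1.
Table: [∅, 41, ∅, 905, 444, ∅, ∅, ∅, 338, 372, 811]

41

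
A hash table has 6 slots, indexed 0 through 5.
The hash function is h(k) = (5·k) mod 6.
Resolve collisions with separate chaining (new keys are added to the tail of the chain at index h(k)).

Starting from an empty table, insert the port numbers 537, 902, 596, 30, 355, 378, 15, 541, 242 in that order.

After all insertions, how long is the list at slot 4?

Insert 537: h=3, bucket 3 empty -> new chain.
Insert 902: h=4, bucket 4 empty -> new chain.
Insert 596: h=4, bucket 4 nonempty -> append to chain.
Insert 30: h=0, bucket 0 empty -> new chain.
Insert 355: h=5, bucket 5 empty -> new chain.
Insert 378: h=0, bucket 0 nonempty -> append to chain.
Insert 15: h=3, bucket 3 nonempty -> append to chain.
Insert 541: h=5, bucket 5 nonempty -> append to chain.
Insert 242: h=4, bucket 4 nonempty -> append to chain.
Final buckets:
0: 30 -> 378
1: ∅
2: ∅
3: 537 -> 15
4: 902 -> 596 -> 242
5: 355 -> 541

3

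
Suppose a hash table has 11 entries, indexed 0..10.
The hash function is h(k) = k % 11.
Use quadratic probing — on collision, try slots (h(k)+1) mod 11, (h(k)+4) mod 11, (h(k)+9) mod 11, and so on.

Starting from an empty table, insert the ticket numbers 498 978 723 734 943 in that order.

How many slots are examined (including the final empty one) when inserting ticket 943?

498: h=3 => slot 3
978: h=10 => slot 10
723: h=8 => slot 8
734: h=8, probe 8,9 => slot 9
943: h=8, probe 8,9,1 => slot 1
Table: [∅, 943, ∅, 498, ∅, ∅, ∅, ∅, 723, 734, 978]

3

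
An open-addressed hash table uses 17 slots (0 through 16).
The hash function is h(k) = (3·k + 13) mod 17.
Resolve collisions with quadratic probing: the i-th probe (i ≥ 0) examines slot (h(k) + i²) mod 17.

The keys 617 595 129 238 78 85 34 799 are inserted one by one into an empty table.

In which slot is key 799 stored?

12

617: h=11 => slot 11
595: h=13 => slot 13
129: h=9 => slot 9
238: h=13, probe 13,14 => slot 14
78: h=9, probe 9,10 => slot 10
85: h=13, probe 13,14,0 => slot 0
34: h=13, probe 13,14,0,5 => slot 5
799: h=13, probe 13,14,0,5,12 => slot 12
Table: [85, ., ., ., ., 34, ., ., ., 129, 78, 617, 799, 595, 238, ., .]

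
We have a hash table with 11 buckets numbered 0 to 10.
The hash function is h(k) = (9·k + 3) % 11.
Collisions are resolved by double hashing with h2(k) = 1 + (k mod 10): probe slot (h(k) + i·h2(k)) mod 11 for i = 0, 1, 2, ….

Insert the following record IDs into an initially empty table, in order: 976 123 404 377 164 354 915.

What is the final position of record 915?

Insert 976: h=9, slot 9 empty → index 9.
Insert 123: h=10, slot 10 empty → index 10.
Insert 404: h=9, h2=5, slot 9 occupied → index 3.
Insert 377: h=8, slot 8 empty → index 8.
Insert 164: h=5, slot 5 empty → index 5.
Insert 354: h=10, h2=5, slot 10 occupied → index 4.
Insert 915: h=10, h2=6, slots 10,5 occupied → index 0.
Table: [915, -, -, 404, 354, 164, -, -, 377, 976, 123]

0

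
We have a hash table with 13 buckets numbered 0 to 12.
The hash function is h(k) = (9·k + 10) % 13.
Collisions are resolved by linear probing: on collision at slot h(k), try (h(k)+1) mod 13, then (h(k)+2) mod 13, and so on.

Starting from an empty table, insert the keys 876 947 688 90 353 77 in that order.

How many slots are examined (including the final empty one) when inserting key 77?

6

Insert 876: h=3, slot 3 empty → index 3.
Insert 947: h=5, slot 5 empty → index 5.
Insert 688: h=1, slot 1 empty → index 1.
Insert 90: h=1, slot 1 occupied → index 2.
Insert 353: h=2, slots 2,3 occupied → index 4.
Insert 77: h=1, slots 1,2,3,4,5 occupied → index 6.
Table: [-, 688, 90, 876, 353, 947, 77, -, -, -, -, -, -]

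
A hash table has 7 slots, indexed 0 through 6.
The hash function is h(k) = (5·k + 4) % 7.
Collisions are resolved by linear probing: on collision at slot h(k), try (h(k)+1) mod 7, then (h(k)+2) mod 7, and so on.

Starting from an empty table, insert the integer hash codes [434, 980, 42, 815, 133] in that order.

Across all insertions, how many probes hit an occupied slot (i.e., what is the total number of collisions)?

Insert 434: h=4, slot 4 empty -> index 4.
Insert 980: h=4, slot 4 occupied -> index 5.
Insert 42: h=4, slots 4,5 occupied -> index 6.
Insert 815: h=5, slots 5,6 occupied -> index 0.
Insert 133: h=4, slots 4,5,6,0 occupied -> index 1.
Table: [815, 133, ∅, ∅, 434, 980, 42]

9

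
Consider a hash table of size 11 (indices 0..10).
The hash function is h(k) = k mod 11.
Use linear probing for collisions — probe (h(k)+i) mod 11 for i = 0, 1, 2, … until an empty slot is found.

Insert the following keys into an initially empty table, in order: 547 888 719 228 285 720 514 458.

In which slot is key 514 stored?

Insert 547: h=8, slot 8 empty → index 8.
Insert 888: h=8, slot 8 occupied → index 9.
Insert 719: h=4, slot 4 empty → index 4.
Insert 228: h=8, slots 8,9 occupied → index 10.
Insert 285: h=10, slot 10 occupied → index 0.
Insert 720: h=5, slot 5 empty → index 5.
Insert 514: h=8, slots 8,9,10,0 occupied → index 1.
Insert 458: h=7, slot 7 empty → index 7.
Table: [285, 514, ., ., 719, 720, ., 458, 547, 888, 228]

1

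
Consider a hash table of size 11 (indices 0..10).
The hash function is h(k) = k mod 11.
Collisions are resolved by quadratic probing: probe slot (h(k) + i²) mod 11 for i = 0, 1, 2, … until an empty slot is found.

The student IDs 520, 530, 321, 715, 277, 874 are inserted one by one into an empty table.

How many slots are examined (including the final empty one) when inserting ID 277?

Insert 520: h=3, slot 3 empty -> index 3.
Insert 530: h=2, slot 2 empty -> index 2.
Insert 321: h=2, slots 2,3 occupied -> index 6.
Insert 715: h=0, slot 0 empty -> index 0.
Insert 277: h=2, slots 2,3,6,0 occupied -> index 7.
Insert 874: h=5, slot 5 empty -> index 5.
Table: [715, -, 530, 520, -, 874, 321, 277, -, -, -]

5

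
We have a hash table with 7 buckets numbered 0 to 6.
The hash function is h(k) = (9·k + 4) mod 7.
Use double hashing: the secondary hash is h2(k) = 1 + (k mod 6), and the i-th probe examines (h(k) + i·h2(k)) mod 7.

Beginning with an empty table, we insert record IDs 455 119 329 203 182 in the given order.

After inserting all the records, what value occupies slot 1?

203

455 hashes to 4; slot 4 is free -> place at 4.
119 hashes to 4, h2=6; 4 taken -> place at 3.
329 hashes to 4, h2=6; 4,3 taken -> place at 2.
203 hashes to 4, h2=6; 4,3,2 taken -> place at 1.
182 hashes to 4, h2=3; 4 taken -> place at 0.
Table: [182, 203, 329, 119, 455, ., .]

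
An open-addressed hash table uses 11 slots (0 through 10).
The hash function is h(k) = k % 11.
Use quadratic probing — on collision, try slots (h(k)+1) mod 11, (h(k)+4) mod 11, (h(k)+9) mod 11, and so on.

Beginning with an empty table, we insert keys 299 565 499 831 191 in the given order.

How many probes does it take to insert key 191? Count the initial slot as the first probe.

Insert 299: h=2, slot 2 empty => index 2.
Insert 565: h=4, slot 4 empty => index 4.
Insert 499: h=4, slot 4 occupied => index 5.
Insert 831: h=6, slot 6 empty => index 6.
Insert 191: h=4, slots 4,5 occupied => index 8.
Table: [-, -, 299, -, 565, 499, 831, -, 191, -, -]

3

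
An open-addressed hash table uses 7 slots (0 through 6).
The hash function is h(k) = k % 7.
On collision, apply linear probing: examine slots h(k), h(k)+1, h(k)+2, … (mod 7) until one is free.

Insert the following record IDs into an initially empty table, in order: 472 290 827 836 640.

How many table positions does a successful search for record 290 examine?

2

Insert 472: h=3, slot 3 empty -> index 3.
Insert 290: h=3, slot 3 occupied -> index 4.
Insert 827: h=1, slot 1 empty -> index 1.
Insert 836: h=3, slots 3,4 occupied -> index 5.
Insert 640: h=3, slots 3,4,5 occupied -> index 6.
Table: [_, 827, _, 472, 290, 836, 640]
Lookup 290: h=3, probe 3,4 → found at 4.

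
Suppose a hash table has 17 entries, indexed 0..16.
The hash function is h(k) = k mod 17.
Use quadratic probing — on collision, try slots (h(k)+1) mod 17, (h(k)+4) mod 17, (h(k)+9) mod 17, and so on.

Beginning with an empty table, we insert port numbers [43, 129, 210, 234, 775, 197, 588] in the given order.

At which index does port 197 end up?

43 hashes to 9; slot 9 is free → place at 9.
129 hashes to 10; slot 10 is free → place at 10.
210 hashes to 6; slot 6 is free → place at 6.
234 hashes to 13; slot 13 is free → place at 13.
775 hashes to 10; 10 taken → place at 11.
197 hashes to 10; 10,11 taken → place at 14.
588 hashes to 10; 10,11,14 taken → place at 2.
Table: [-, -, 588, -, -, -, 210, -, -, 43, 129, 775, -, 234, 197, -, -]

14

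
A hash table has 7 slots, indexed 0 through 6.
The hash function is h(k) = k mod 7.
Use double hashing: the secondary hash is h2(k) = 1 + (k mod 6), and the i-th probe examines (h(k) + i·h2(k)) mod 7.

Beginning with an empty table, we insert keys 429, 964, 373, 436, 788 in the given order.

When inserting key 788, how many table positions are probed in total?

3

Insert 429: h=2, slot 2 empty => index 2.
Insert 964: h=5, slot 5 empty => index 5.
Insert 373: h=2, h2=2, slot 2 occupied => index 4.
Insert 436: h=2, h2=5, slot 2 occupied => index 0.
Insert 788: h=4, h2=3, slots 4,0 occupied => index 3.
Table: [436, —, 429, 788, 373, 964, —]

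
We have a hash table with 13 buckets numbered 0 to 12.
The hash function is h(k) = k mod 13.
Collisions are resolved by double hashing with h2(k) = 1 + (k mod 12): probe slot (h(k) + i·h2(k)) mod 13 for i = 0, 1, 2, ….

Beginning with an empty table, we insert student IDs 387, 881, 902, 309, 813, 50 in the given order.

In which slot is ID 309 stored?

387: h=10 → slot 10
881: h=10, h2=6, probe 10,3 → slot 3
902: h=5 → slot 5
309: h=10, h2=10, probe 10,7 → slot 7
813: h=7, h2=10, probe 7,4 → slot 4
50: h=11 → slot 11
Table: [∅, ∅, ∅, 881, 813, 902, ∅, 309, ∅, ∅, 387, 50, ∅]

7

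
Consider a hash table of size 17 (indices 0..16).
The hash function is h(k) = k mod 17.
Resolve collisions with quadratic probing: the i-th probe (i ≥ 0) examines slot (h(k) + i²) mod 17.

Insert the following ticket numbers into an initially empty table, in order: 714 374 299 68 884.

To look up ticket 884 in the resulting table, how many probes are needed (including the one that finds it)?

714: h=0 → slot 0
374: h=0, probe 0,1 → slot 1
299: h=10 → slot 10
68: h=0, probe 0,1,4 → slot 4
884: h=0, probe 0,1,4,9 → slot 9
Table: [714, 374, -, -, 68, -, -, -, -, 884, 299, -, -, -, -, -, -]
Lookup 884: h=0, probe 0,1,4,9 → found at 9.

4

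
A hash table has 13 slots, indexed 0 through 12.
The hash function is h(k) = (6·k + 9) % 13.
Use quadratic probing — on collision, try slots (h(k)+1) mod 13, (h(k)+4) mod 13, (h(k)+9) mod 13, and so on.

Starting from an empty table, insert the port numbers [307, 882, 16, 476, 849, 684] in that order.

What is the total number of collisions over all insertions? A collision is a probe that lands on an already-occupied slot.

Insert 307: h=5, slot 5 empty -> index 5.
Insert 882: h=10, slot 10 empty -> index 10.
Insert 16: h=1, slot 1 empty -> index 1.
Insert 476: h=5, slot 5 occupied -> index 6.
Insert 849: h=7, slot 7 empty -> index 7.
Insert 684: h=5, slots 5,6 occupied -> index 9.
Table: [_, 16, _, _, _, 307, 476, 849, _, 684, 882, _, _]

3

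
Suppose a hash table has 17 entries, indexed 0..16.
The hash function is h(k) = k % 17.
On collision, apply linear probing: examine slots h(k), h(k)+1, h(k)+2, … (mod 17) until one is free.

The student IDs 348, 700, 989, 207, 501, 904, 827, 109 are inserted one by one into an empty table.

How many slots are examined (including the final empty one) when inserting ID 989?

2

Insert 348: h=8, slot 8 empty → index 8.
Insert 700: h=3, slot 3 empty → index 3.
Insert 989: h=3, slot 3 occupied → index 4.
Insert 207: h=3, slots 3,4 occupied → index 5.
Insert 501: h=8, slot 8 occupied → index 9.
Insert 904: h=3, slots 3,4,5 occupied → index 6.
Insert 827: h=11, slot 11 empty → index 11.
Insert 109: h=7, slot 7 empty → index 7.
Table: [_, _, _, 700, 989, 207, 904, 109, 348, 501, _, 827, _, _, _, _, _]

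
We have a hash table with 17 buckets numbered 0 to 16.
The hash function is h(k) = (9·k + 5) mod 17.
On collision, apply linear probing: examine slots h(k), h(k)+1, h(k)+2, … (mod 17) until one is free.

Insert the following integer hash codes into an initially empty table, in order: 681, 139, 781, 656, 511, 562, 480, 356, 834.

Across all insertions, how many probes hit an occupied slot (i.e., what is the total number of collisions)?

15

681 hashes to 14; slot 14 is free => place at 14.
139 hashes to 15; slot 15 is free => place at 15.
781 hashes to 13; slot 13 is free => place at 13.
656 hashes to 10; slot 10 is free => place at 10.
511 hashes to 14; 14,15 taken => place at 16.
562 hashes to 14; 14,15,16 taken => place at 0.
480 hashes to 7; slot 7 is free => place at 7.
356 hashes to 13; 13,14,15,16,0 taken => place at 1.
834 hashes to 14; 14,15,16,0,1 taken => place at 2.
Table: [562, 356, 834, —, —, —, —, 480, —, —, 656, —, —, 781, 681, 139, 511]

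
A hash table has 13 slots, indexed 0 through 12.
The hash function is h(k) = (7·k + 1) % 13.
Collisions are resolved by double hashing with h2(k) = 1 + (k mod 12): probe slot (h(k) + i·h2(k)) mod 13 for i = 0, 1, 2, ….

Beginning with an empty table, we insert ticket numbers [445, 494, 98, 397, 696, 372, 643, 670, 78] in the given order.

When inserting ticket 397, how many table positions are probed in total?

Insert 445: h=9, slot 9 empty => index 9.
Insert 494: h=1, slot 1 empty => index 1.
Insert 98: h=11, slot 11 empty => index 11.
Insert 397: h=11, h2=2, slot 11 occupied => index 0.
Insert 696: h=11, h2=1, slot 11 occupied => index 12.
Insert 372: h=5, slot 5 empty => index 5.
Insert 643: h=4, slot 4 empty => index 4.
Insert 670: h=11, h2=11, slots 11,9 occupied => index 7.
Insert 78: h=1, h2=7, slot 1 occupied => index 8.
Table: [397, 494, ., ., 643, 372, ., 670, 78, 445, ., 98, 696]

2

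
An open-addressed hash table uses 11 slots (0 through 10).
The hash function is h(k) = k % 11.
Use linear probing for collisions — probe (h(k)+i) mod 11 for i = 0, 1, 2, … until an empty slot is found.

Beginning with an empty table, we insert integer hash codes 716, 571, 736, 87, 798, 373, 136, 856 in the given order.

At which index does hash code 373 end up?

Insert 716: h=1, slot 1 empty -> index 1.
Insert 571: h=10, slot 10 empty -> index 10.
Insert 736: h=10, slot 10 occupied -> index 0.
Insert 87: h=10, slots 10,0,1 occupied -> index 2.
Insert 798: h=6, slot 6 empty -> index 6.
Insert 373: h=10, slots 10,0,1,2 occupied -> index 3.
Insert 136: h=4, slot 4 empty -> index 4.
Insert 856: h=9, slot 9 empty -> index 9.
Table: [736, 716, 87, 373, 136, —, 798, —, —, 856, 571]

3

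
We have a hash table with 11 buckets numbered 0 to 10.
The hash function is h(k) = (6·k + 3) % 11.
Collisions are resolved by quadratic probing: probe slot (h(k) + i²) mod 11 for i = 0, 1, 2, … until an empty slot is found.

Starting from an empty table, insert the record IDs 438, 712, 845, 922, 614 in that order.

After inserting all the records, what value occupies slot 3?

438: h=2 -> slot 2
712: h=7 -> slot 7
845: h=2, probe 2,3 -> slot 3
922: h=2, probe 2,3,6 -> slot 6
614: h=2, probe 2,3,6,0 -> slot 0
Table: [614, _, 438, 845, _, _, 922, 712, _, _, _]

845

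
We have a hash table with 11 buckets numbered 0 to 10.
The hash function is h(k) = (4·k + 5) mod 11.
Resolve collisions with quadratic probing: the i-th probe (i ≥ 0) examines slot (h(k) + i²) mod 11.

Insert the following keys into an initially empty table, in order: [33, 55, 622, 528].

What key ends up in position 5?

Insert 33: h=5, slot 5 empty => index 5.
Insert 55: h=5, slot 5 occupied => index 6.
Insert 622: h=7, slot 7 empty => index 7.
Insert 528: h=5, slots 5,6 occupied => index 9.
Table: [—, —, —, —, —, 33, 55, 622, —, 528, —]

33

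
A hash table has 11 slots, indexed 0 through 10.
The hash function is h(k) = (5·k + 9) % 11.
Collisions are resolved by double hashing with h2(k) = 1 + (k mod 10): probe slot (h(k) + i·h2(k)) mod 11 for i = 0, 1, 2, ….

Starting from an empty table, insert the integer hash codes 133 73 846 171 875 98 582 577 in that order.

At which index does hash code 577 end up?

9

133: h=3 → slot 3
73: h=0 → slot 0
846: h=4 → slot 4
171: h=6 → slot 6
875: h=6, h2=6, probe 6,1 → slot 1
98: h=4, h2=9, probe 4,2 → slot 2
582: h=4, h2=3, probe 4,7 → slot 7
577: h=1, h2=8, probe 1,9 → slot 9
Table: [73, 875, 98, 133, 846, ., 171, 582, ., 577, .]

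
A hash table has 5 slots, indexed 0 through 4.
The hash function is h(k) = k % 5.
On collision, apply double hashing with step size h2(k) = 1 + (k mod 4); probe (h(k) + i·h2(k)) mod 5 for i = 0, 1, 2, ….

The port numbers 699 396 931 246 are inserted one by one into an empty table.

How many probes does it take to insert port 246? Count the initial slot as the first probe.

3

699 hashes to 4; slot 4 is free → place at 4.
396 hashes to 1; slot 1 is free → place at 1.
931 hashes to 1, h2=4; 1 taken → place at 0.
246 hashes to 1, h2=3; 1,4 taken → place at 2.
Table: [931, 396, 246, ∅, 699]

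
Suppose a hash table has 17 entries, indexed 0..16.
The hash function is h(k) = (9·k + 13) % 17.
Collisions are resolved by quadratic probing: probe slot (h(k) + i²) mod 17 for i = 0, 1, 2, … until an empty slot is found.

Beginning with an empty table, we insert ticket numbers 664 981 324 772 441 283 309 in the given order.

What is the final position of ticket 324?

664 hashes to 5; slot 5 is free -> place at 5.
981 hashes to 2; slot 2 is free -> place at 2.
324 hashes to 5; 5 taken -> place at 6.
772 hashes to 8; slot 8 is free -> place at 8.
441 hashes to 4; slot 4 is free -> place at 4.
283 hashes to 10; slot 10 is free -> place at 10.
309 hashes to 6; 6 taken -> place at 7.
Table: [-, -, 981, -, 441, 664, 324, 309, 772, -, 283, -, -, -, -, -, -]

6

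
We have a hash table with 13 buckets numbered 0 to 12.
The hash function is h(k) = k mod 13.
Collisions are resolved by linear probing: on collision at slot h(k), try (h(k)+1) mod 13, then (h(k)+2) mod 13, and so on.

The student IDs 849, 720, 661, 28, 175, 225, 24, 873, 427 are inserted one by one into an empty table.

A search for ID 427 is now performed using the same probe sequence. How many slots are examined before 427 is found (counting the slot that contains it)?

Insert 849: h=4, slot 4 empty → index 4.
Insert 720: h=5, slot 5 empty → index 5.
Insert 661: h=11, slot 11 empty → index 11.
Insert 28: h=2, slot 2 empty → index 2.
Insert 175: h=6, slot 6 empty → index 6.
Insert 225: h=4, slots 4,5,6 occupied → index 7.
Insert 24: h=11, slot 11 occupied → index 12.
Insert 873: h=2, slot 2 occupied → index 3.
Insert 427: h=11, slots 11,12 occupied → index 0.
Table: [427, ., 28, 873, 849, 720, 175, 225, ., ., ., 661, 24]
Lookup 427: h=11, probe 11,12,0 → found at 0.

3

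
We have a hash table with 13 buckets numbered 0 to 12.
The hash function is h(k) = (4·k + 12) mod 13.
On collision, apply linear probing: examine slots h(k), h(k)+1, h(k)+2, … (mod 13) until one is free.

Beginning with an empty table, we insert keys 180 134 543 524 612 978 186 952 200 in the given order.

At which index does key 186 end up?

180 hashes to 4; slot 4 is free → place at 4.
134 hashes to 2; slot 2 is free → place at 2.
543 hashes to 0; slot 0 is free → place at 0.
524 hashes to 2; 2 taken → place at 3.
612 hashes to 3; 3,4 taken → place at 5.
978 hashes to 11; slot 11 is free → place at 11.
186 hashes to 2; 2,3,4,5 taken → place at 6.
952 hashes to 11; 11 taken → place at 12.
200 hashes to 6; 6 taken → place at 7.
Table: [543, —, 134, 524, 180, 612, 186, 200, —, —, —, 978, 952]

6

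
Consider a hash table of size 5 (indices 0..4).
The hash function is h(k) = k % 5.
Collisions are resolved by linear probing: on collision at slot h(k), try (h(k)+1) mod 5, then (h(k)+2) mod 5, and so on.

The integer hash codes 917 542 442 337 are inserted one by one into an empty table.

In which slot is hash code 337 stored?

Insert 917: h=2, slot 2 empty → index 2.
Insert 542: h=2, slot 2 occupied → index 3.
Insert 442: h=2, slots 2,3 occupied → index 4.
Insert 337: h=2, slots 2,3,4 occupied → index 0.
Table: [337, ., 917, 542, 442]

0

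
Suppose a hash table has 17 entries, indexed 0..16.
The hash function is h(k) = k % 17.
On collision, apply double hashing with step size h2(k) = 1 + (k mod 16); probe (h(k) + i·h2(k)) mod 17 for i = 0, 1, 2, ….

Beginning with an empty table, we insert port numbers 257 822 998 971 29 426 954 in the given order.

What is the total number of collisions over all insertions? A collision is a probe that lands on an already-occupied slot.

3

257: h=2 => slot 2
822: h=6 => slot 6
998: h=12 => slot 12
971: h=2, h2=12, probe 2,14 => slot 14
29: h=12, h2=14, probe 12,9 => slot 9
426: h=1 => slot 1
954: h=2, h2=11, probe 2,13 => slot 13
Table: [—, 426, 257, —, —, —, 822, —, —, 29, —, —, 998, 954, 971, —, —]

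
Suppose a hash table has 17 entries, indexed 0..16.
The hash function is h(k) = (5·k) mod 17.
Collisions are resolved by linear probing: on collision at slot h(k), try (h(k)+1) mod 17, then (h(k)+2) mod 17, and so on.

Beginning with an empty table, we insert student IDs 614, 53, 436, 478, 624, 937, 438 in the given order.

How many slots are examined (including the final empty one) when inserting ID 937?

Insert 614: h=10, slot 10 empty -> index 10.
Insert 53: h=10, slot 10 occupied -> index 11.
Insert 436: h=4, slot 4 empty -> index 4.
Insert 478: h=10, slots 10,11 occupied -> index 12.
Insert 624: h=9, slot 9 empty -> index 9.
Insert 937: h=10, slots 10,11,12 occupied -> index 13.
Insert 438: h=14, slot 14 empty -> index 14.
Table: [_, _, _, _, 436, _, _, _, _, 624, 614, 53, 478, 937, 438, _, _]

4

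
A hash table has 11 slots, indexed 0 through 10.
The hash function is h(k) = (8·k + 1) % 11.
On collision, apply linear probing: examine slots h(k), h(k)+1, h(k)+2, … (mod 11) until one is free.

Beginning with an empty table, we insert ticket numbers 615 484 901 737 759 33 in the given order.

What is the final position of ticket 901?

5

615 hashes to 4; slot 4 is free → place at 4.
484 hashes to 1; slot 1 is free → place at 1.
901 hashes to 4; 4 taken → place at 5.
737 hashes to 1; 1 taken → place at 2.
759 hashes to 1; 1,2 taken → place at 3.
33 hashes to 1; 1,2,3,4,5 taken → place at 6.
Table: [_, 484, 737, 759, 615, 901, 33, _, _, _, _]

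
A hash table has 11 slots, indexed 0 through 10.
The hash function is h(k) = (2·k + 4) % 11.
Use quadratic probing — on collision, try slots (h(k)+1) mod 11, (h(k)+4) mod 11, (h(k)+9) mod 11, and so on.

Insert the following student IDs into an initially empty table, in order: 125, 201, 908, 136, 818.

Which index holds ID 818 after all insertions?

125 hashes to 1; slot 1 is free => place at 1.
201 hashes to 10; slot 10 is free => place at 10.
908 hashes to 5; slot 5 is free => place at 5.
136 hashes to 1; 1 taken => place at 2.
818 hashes to 1; 1,2,5,10 taken => place at 6.
Table: [-, 125, 136, -, -, 908, 818, -, -, -, 201]

6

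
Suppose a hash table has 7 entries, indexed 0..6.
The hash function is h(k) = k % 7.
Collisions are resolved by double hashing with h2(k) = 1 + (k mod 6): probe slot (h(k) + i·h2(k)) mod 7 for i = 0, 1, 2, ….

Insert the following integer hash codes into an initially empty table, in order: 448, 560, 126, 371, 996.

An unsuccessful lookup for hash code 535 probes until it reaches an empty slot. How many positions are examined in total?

2

448 hashes to 0; slot 0 is free → place at 0.
560 hashes to 0, h2=3; 0 taken → place at 3.
126 hashes to 0, h2=1; 0 taken → place at 1.
371 hashes to 0, h2=6; 0 taken → place at 6.
996 hashes to 2; slot 2 is free → place at 2.
Table: [448, 126, 996, 560, —, —, 371]
Lookup 535: h=3, h2=2, probe 3,5 → slot 5 empty, not found.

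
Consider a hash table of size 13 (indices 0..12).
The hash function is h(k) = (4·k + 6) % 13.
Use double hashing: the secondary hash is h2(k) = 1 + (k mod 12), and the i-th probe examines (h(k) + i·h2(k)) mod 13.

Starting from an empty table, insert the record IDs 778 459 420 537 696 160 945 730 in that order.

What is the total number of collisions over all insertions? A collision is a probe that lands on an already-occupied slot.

778: h=11 -> slot 11
459: h=9 -> slot 9
420: h=9, h2=1, probe 9,10 -> slot 10
537: h=9, h2=10, probe 9,6 -> slot 6
696: h=8 -> slot 8
160: h=9, h2=5, probe 9,1 -> slot 1
945: h=3 -> slot 3
730: h=1, h2=11, probe 1,12 -> slot 12
Table: [_, 160, _, 945, _, _, 537, _, 696, 459, 420, 778, 730]

4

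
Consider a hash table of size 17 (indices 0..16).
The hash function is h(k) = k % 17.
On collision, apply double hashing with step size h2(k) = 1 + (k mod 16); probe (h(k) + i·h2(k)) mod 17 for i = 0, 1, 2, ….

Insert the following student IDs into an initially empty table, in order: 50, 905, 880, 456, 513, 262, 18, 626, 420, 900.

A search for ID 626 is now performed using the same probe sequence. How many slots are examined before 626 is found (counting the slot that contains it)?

2

50: h=16 => slot 16
905: h=4 => slot 4
880: h=13 => slot 13
456: h=14 => slot 14
513: h=3 => slot 3
262: h=7 => slot 7
18: h=1 => slot 1
626: h=14, h2=3, probe 14,0 => slot 0
420: h=12 => slot 12
900: h=16, h2=5, probe 16,4,9 => slot 9
Table: [626, 18, —, 513, 905, —, —, 262, —, 900, —, —, 420, 880, 456, —, 50]
Lookup 626: h=14, h2=3, probe 14,0 → found at 0.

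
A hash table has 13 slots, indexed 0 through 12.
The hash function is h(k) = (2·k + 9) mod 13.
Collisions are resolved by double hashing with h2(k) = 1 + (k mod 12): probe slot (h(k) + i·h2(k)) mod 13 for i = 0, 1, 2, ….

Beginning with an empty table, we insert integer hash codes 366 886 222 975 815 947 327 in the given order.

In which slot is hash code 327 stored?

366: h=0 → slot 0
886: h=0, h2=11, probe 0,11 → slot 11
222: h=11, h2=7, probe 11,5 → slot 5
975: h=9 → slot 9
815: h=1 → slot 1
947: h=5, h2=12, probe 5,4 → slot 4
327: h=0, h2=4, probe 0,4,8 → slot 8
Table: [366, 815, ∅, ∅, 947, 222, ∅, ∅, 327, 975, ∅, 886, ∅]

8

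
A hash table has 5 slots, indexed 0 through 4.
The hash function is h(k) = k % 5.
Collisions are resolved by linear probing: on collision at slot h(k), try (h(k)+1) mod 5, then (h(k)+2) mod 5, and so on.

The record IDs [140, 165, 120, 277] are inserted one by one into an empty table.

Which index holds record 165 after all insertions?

1

Insert 140: h=0, slot 0 empty => index 0.
Insert 165: h=0, slot 0 occupied => index 1.
Insert 120: h=0, slots 0,1 occupied => index 2.
Insert 277: h=2, slot 2 occupied => index 3.
Table: [140, 165, 120, 277, —]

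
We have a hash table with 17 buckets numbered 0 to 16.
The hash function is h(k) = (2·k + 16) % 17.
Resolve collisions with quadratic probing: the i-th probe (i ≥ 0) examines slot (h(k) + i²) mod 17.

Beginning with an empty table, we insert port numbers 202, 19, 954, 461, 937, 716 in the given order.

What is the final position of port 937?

202 hashes to 12; slot 12 is free => place at 12.
19 hashes to 3; slot 3 is free => place at 3.
954 hashes to 3; 3 taken => place at 4.
461 hashes to 3; 3,4 taken => place at 7.
937 hashes to 3; 3,4,7,12 taken => place at 2.
716 hashes to 3; 3,4,7,12,2 taken => place at 11.
Table: [_, _, 937, 19, 954, _, _, 461, _, _, _, 716, 202, _, _, _, _]

2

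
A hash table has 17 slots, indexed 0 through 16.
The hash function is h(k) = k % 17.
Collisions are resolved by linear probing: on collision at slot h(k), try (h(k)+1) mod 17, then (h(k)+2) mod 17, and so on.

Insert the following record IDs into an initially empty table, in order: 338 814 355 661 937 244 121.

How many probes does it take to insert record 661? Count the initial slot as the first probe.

4

338 hashes to 15; slot 15 is free → place at 15.
814 hashes to 15; 15 taken → place at 16.
355 hashes to 15; 15,16 taken → place at 0.
661 hashes to 15; 15,16,0 taken → place at 1.
937 hashes to 2; slot 2 is free → place at 2.
244 hashes to 6; slot 6 is free → place at 6.
121 hashes to 2; 2 taken → place at 3.
Table: [355, 661, 937, 121, ∅, ∅, 244, ∅, ∅, ∅, ∅, ∅, ∅, ∅, ∅, 338, 814]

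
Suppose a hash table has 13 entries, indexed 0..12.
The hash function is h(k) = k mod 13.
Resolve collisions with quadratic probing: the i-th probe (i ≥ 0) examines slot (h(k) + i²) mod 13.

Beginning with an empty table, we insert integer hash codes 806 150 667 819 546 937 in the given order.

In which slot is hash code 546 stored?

9

806: h=0 => slot 0
150: h=7 => slot 7
667: h=4 => slot 4
819: h=0, probe 0,1 => slot 1
546: h=0, probe 0,1,4,9 => slot 9
937: h=1, probe 1,2 => slot 2
Table: [806, 819, 937, ∅, 667, ∅, ∅, 150, ∅, 546, ∅, ∅, ∅]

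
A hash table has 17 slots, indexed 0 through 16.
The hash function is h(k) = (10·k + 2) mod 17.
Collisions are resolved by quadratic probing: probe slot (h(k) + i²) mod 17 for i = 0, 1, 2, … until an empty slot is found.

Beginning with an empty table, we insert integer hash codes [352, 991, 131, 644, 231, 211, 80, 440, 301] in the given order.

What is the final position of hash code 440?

352 hashes to 3; slot 3 is free → place at 3.
991 hashes to 1; slot 1 is free → place at 1.
131 hashes to 3; 3 taken → place at 4.
644 hashes to 16; slot 16 is free → place at 16.
231 hashes to 0; slot 0 is free → place at 0.
211 hashes to 4; 4 taken → place at 5.
80 hashes to 3; 3,4 taken → place at 7.
440 hashes to 16; 16,0,3 taken → place at 8.
301 hashes to 3; 3,4,7 taken → place at 12.
Table: [231, 991, ∅, 352, 131, 211, ∅, 80, 440, ∅, ∅, ∅, 301, ∅, ∅, ∅, 644]

8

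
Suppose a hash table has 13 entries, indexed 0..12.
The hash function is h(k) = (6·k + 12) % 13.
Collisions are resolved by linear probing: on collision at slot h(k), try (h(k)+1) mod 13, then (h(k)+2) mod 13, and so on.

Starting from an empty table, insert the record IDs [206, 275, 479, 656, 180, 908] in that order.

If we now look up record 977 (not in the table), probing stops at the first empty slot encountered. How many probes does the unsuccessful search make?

Insert 206: h=0, slot 0 empty → index 0.
Insert 275: h=11, slot 11 empty → index 11.
Insert 479: h=0, slot 0 occupied → index 1.
Insert 656: h=9, slot 9 empty → index 9.
Insert 180: h=0, slots 0,1 occupied → index 2.
Insert 908: h=0, slots 0,1,2 occupied → index 3.
Table: [206, 479, 180, 908, _, _, _, _, _, 656, _, 275, _]
Lookup 977: h=11, probe 11,12 → slot 12 empty, not found.

2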